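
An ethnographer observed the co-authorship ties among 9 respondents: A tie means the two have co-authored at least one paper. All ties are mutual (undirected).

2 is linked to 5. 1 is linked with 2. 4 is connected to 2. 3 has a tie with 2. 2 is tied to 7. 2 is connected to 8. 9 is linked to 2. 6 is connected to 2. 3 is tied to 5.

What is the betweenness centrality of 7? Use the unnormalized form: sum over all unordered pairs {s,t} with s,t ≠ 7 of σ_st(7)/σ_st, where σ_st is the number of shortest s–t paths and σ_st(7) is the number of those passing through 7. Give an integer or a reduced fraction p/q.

0

No shortest path between any pair of other nodes passes through 7.
Summing the contributions gives betweenness(7) = 0.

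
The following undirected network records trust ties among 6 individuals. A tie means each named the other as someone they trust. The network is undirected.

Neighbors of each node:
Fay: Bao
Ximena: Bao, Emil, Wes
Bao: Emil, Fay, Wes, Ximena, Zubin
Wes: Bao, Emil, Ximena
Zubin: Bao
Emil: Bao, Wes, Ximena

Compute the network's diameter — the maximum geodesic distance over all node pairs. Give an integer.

2

Eccentricity of each node (its greatest distance to any other): Bao:1, Emil:2, Fay:2, Wes:2, Ximena:2, Zubin:2.
The maximum eccentricity is 2, realized for instance by the pair Zubin–Emil via Zubin – Bao – Emil. So the diameter is 2.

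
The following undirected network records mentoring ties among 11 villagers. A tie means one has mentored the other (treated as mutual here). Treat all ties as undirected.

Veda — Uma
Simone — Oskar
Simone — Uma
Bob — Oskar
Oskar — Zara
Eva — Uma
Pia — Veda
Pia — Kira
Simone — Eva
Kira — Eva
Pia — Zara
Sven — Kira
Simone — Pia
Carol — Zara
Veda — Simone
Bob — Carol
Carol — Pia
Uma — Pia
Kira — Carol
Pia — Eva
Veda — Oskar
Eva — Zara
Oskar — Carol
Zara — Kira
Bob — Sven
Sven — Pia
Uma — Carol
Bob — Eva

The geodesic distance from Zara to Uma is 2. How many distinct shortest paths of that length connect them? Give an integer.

3

The shortest distance is 2. The length-2 paths are: Zara–Carol–Uma; Zara–Eva–Uma; Zara–Pia–Uma.
That gives 3 distinct shortest paths.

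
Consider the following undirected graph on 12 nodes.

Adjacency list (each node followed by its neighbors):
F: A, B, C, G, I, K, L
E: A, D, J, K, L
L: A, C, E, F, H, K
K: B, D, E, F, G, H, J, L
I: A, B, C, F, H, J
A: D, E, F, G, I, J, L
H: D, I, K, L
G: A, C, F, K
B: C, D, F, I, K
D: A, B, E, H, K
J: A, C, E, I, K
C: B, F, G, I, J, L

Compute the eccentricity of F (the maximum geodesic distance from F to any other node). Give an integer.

2

Distances from F: A:1, B:1, C:1, D:2, E:2, G:1, H:2, I:1, J:2, K:1, L:1.
The largest is 2 (to J, D, E, and H), so the eccentricity of F is 2.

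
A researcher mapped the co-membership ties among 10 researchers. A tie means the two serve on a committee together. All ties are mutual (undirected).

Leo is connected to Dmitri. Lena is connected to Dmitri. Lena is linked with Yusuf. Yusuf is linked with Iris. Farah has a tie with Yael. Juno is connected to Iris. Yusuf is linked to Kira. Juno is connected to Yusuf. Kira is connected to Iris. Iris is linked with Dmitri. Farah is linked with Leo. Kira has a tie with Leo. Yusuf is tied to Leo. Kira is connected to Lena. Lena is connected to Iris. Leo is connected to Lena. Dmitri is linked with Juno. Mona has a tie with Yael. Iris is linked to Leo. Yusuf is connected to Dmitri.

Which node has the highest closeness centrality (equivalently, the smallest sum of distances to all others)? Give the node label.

Farness (sum of distances to all others) for each node — Dmitri:16, Farah:17, Iris:15, Juno:21, Kira:17, Lena:16, Leo:13, Mona:31, Yael:23, Yusuf:15.
The smallest farness is 13, for Leo, so Leo has the highest closeness.

Leo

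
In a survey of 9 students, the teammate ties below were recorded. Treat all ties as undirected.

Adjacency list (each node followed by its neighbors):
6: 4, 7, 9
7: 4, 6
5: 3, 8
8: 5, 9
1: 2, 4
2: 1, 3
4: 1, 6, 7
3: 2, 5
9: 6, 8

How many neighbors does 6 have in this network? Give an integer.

3

6 is directly tied to 4, 7, and 9. That is 3 neighbors, so the degree of 6 is 3.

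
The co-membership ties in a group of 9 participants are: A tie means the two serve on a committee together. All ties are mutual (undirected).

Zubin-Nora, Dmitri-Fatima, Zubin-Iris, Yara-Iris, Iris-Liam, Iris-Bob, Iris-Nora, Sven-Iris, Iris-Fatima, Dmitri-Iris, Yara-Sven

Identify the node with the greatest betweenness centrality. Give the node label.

Iris

Unnormalized betweenness of each node: Bob:0, Dmitri:0, Fatima:0, Iris:25, Liam:0, Nora:0, Sven:0, Yara:0, Zubin:0.
Iris has the largest value, 25, making it the main broker — the node through which the most shortest paths run.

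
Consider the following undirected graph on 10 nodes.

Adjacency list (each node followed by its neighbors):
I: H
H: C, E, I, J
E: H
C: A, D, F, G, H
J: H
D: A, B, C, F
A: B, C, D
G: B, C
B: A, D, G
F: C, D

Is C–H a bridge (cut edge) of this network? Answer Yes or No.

Without the C–H edge there is no alternate route between C and H, so the network disconnects. It is a bridge.

Yes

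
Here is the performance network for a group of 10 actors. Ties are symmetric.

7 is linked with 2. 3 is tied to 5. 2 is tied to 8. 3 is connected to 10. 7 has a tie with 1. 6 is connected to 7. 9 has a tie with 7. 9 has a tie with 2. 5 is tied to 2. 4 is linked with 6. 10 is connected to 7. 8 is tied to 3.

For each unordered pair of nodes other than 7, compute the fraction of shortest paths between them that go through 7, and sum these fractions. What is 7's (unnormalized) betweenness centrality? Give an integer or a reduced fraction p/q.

Pairs whose geodesics pass through 7 — 2–4: 1; 2–1: 1; 2–6: 1; 2–10: 1; 3–9: 1/3; 3–4: 1; 3–1: 1; 3–6: 1; 9–4: 1; 9–1: 1; 9–6: 1; 9–10: 1; 4–1: 1; 4–5: 1 … (+9 more pairs).
All other pairs contribute 0.
Summing the contributions gives betweenness(7) = 67/3.

67/3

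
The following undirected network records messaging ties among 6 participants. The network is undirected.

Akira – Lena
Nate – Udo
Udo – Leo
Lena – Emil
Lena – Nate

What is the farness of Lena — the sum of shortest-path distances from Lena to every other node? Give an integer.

Distances from Lena: Akira:1, Emil:1, Leo:3, Nate:1, Udo:2.
Sum = 1 + 1 + 3 + 1 + 2 = 8.

8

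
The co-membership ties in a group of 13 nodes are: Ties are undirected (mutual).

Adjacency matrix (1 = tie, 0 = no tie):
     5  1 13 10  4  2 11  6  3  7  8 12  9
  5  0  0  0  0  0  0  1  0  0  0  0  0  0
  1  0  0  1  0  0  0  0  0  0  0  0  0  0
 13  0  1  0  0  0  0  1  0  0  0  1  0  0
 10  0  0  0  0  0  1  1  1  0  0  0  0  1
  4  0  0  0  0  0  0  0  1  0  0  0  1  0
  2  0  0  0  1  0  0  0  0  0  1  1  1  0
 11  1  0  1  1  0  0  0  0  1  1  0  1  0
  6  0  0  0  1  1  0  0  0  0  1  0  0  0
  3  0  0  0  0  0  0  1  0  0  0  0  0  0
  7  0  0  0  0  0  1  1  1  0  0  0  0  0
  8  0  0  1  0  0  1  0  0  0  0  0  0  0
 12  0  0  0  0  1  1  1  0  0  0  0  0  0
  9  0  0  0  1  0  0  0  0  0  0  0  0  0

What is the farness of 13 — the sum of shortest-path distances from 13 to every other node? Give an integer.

24

Distances from 13: 1:1, 2:2, 3:2, 4:3, 5:2, 6:3, 7:2, 8:1, 9:3, 10:2, 11:1, 12:2.
Sum = 1 + 2 + 2 + 3 + 2 + 3 + 2 + 1 + 3 + 2 + 1 + 2 = 24.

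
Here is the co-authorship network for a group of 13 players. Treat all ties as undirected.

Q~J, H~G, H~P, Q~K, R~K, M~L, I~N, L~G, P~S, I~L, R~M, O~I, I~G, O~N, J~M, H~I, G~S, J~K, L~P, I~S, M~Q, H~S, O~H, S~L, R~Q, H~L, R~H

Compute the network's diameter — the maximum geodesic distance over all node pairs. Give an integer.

4

Eccentricity of each node (its greatest distance to any other): G:3, H:3, I:3, J:4, K:4, L:3, M:3, N:4, O:4, P:3, Q:4, R:3, S:3.
The maximum eccentricity is 4, realized for instance by the pair O–J via O – H – R – M – J. So the diameter is 4.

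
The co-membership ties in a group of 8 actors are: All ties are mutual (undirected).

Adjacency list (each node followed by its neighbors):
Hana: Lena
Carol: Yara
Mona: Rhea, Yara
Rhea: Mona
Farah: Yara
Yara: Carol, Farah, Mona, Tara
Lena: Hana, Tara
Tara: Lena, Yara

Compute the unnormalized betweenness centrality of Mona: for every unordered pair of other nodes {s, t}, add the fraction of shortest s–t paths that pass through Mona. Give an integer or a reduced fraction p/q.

Pairs whose geodesics pass through Mona — Carol–Rhea: 1; Tara–Rhea: 1; Farah–Rhea: 1; Lena–Rhea: 1; Yara–Rhea: 1; Rhea–Hana: 1.
All other pairs contribute 0.
Summing the contributions gives betweenness(Mona) = 6.

6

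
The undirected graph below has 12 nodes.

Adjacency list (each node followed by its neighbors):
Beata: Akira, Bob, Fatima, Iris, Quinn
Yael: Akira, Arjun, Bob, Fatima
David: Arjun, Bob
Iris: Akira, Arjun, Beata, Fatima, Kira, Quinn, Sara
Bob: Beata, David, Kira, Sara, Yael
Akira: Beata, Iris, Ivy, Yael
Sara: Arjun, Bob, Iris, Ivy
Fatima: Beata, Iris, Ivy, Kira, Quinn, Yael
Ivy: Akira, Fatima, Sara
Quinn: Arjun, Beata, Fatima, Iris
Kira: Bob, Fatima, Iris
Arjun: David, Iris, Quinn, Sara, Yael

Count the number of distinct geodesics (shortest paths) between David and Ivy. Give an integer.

2

The shortest distance is 3. The length-3 paths are: David–Bob–Sara–Ivy; David–Arjun–Sara–Ivy.
That gives 2 distinct shortest paths.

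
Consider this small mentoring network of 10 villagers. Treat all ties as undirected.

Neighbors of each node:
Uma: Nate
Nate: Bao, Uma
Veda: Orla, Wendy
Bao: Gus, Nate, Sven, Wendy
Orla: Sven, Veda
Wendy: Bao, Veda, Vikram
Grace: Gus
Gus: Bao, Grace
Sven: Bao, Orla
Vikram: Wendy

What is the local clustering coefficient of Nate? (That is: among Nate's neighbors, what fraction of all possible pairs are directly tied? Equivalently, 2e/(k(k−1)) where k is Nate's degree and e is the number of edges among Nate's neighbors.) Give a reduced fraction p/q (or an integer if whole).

Nate's neighbors: Bao and Uma (k = 2).
Possible neighbor pairs: C(2,2) = 1. Edges among them: none → e = 0.
Clustering(Nate) = 0/1.

0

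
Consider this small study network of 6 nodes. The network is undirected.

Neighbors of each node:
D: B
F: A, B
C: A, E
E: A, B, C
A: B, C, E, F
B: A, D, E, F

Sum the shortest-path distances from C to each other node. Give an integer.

9

Distances from C: A:1, B:2, D:3, E:1, F:2.
Sum = 1 + 2 + 3 + 1 + 2 = 9.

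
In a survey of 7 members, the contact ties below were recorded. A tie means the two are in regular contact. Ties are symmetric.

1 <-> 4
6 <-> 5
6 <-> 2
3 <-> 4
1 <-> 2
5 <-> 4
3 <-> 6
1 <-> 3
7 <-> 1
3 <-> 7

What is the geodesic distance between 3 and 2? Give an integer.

One shortest route is 3 – 1 – 2, which uses 2 edges, and 3 and 2 are not directly tied, so nothing shorter exists. So d(3,2) = 2.

2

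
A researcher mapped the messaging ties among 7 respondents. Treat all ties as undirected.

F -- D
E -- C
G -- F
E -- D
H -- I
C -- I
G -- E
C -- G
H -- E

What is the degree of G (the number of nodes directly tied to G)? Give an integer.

3

G is directly tied to C, E, and F. That is 3 neighbors, so the degree of G is 3.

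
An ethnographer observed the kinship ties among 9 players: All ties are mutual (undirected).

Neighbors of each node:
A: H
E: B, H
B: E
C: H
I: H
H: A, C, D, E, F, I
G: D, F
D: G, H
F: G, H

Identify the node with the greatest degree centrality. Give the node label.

H

Degrees — A:1, B:1, C:1, D:2, E:2, F:2, G:2, H:6, I:1.
The maximum is 6, attained only by H.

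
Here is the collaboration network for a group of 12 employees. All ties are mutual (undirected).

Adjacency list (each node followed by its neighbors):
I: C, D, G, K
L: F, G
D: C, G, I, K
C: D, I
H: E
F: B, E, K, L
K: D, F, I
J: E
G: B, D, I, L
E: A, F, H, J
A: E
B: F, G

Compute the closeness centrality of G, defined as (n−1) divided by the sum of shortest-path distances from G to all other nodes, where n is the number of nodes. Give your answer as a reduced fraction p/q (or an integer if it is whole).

Distances from G: A:4, B:1, C:2, D:1, E:3, F:2, H:4, I:1, J:4, K:2, L:1. Sum = 25.
n = 12, so closeness = 11/25.

11/25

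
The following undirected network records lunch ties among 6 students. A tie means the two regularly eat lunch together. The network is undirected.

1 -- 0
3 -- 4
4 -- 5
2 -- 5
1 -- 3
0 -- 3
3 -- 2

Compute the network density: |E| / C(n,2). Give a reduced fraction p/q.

There are 7 edges and 6 nodes, so the maximum possible is C(6,2) = 15.
Density = 7/15.

7/15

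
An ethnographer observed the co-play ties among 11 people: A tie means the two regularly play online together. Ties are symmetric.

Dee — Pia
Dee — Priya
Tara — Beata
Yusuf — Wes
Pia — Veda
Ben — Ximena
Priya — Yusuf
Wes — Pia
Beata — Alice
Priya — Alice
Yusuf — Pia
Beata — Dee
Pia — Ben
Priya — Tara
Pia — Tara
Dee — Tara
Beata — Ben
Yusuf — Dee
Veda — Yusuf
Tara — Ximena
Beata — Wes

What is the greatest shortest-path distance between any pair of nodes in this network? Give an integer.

3

Eccentricity of each node (its greatest distance to any other): Alice:3, Beata:3, Ben:3, Dee:2, Pia:3, Priya:3, Tara:2, Veda:3, Wes:3, Ximena:3, Yusuf:3.
The maximum eccentricity is 3, realized for instance by the pair Ben–Priya via Ben – Pia – Yusuf – Priya. So the diameter is 3.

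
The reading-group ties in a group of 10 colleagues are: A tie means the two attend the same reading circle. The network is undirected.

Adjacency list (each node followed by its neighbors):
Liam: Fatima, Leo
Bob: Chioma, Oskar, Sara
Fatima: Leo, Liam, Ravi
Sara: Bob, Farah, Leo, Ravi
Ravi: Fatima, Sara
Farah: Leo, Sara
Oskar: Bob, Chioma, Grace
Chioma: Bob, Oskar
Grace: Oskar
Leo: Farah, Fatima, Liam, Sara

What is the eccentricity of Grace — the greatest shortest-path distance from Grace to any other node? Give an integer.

Distances from Grace: Bob:2, Chioma:2, Farah:4, Fatima:5, Leo:4, Liam:5, Oskar:1, Ravi:4, Sara:3.
The largest is 5 (to Liam and Fatima), so the eccentricity of Grace is 5.

5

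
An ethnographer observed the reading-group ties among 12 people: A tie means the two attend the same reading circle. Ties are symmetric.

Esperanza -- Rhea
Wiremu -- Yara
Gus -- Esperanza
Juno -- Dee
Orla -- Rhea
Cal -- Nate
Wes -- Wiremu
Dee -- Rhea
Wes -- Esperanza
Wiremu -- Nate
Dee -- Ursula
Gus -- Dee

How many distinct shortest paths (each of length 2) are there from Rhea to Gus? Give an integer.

2

The shortest distance is 2. The length-2 paths are: Rhea–Dee–Gus; Rhea–Esperanza–Gus.
That gives 2 distinct shortest paths.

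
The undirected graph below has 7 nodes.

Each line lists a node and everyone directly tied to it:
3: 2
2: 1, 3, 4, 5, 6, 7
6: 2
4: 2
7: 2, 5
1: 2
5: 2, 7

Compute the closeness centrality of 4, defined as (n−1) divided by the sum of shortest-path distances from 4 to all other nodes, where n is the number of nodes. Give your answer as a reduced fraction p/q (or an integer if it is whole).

6/11

Distances from 4: 1:2, 2:1, 3:2, 5:2, 6:2, 7:2. Sum = 11.
n = 7, so closeness = 6/11.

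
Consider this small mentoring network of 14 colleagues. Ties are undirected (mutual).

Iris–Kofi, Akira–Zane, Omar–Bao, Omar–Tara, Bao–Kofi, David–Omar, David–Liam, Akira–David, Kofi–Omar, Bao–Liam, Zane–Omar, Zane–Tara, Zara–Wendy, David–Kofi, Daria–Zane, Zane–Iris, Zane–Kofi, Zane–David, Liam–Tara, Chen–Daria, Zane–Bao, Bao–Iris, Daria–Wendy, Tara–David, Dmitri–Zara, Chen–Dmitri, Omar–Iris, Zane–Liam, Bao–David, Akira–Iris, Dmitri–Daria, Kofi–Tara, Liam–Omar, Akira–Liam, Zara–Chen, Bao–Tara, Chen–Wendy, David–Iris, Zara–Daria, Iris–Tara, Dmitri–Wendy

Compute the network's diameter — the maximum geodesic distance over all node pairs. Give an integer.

3

Eccentricity of each node (its greatest distance to any other): Akira:3, Bao:3, Chen:3, Daria:2, David:3, Dmitri:3, Iris:3, Kofi:3, Liam:3, Omar:3, Tara:3, Wendy:3, Zane:2, Zara:3.
The maximum eccentricity is 3, realized for instance by the pair Tara–Zara via Tara – Zane – Daria – Zara. So the diameter is 3.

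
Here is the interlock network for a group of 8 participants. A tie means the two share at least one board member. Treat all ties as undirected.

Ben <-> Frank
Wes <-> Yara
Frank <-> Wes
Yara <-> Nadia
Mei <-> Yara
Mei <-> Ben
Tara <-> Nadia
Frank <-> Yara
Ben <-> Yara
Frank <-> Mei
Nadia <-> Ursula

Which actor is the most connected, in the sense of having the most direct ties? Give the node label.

Degrees — Ben:3, Frank:4, Mei:3, Nadia:3, Tara:1, Ursula:1, Wes:2, Yara:5.
The maximum is 5, attained only by Yara.

Yara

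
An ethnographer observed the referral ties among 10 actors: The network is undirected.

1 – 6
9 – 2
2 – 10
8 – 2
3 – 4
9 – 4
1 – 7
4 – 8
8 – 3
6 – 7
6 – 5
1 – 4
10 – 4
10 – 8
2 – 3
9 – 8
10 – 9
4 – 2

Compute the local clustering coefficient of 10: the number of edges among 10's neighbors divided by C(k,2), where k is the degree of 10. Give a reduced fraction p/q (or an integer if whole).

10's neighbors: 2, 4, 8, and 9 (k = 4).
Possible neighbor pairs: C(4,2) = 6. Edges among them: 2–4, 2–8, 2–9, 4–8, 4–9, 8–9 → e = 6.
Clustering(10) = 6/6 = 1.

1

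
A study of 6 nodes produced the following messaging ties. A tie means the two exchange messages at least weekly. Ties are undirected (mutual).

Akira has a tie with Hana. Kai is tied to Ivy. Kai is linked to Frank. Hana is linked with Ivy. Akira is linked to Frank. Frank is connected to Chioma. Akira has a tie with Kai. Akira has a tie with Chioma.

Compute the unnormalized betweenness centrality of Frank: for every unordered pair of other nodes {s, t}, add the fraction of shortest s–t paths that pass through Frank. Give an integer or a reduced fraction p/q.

5/6

Pairs whose geodesics pass through Frank — Ivy–Chioma: 1/3; Kai–Chioma: 1/2.
All other pairs contribute 0.
Summing the contributions gives betweenness(Frank) = 5/6.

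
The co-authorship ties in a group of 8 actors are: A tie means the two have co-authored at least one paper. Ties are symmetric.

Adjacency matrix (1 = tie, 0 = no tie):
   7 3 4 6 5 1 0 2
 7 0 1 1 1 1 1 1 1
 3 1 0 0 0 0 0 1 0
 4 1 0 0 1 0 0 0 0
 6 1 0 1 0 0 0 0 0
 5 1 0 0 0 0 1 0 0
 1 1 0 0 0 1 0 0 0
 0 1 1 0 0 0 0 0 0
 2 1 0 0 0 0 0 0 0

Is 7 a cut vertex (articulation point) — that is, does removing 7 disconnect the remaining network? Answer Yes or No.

Yes

Removing 7 leaves {0 and 3} with no path to {4 and 6}, so the network splits into 4 components. 7 is a cut vertex.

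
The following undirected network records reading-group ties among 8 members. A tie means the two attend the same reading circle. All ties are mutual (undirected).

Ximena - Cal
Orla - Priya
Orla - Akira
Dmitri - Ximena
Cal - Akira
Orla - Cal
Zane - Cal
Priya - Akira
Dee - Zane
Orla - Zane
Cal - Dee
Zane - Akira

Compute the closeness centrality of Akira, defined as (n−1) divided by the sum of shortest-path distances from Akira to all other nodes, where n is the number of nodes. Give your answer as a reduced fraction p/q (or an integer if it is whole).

Distances from Akira: Cal:1, Dee:2, Dmitri:3, Orla:1, Priya:1, Ximena:2, Zane:1. Sum = 11.
n = 8, so closeness = 7/11.

7/11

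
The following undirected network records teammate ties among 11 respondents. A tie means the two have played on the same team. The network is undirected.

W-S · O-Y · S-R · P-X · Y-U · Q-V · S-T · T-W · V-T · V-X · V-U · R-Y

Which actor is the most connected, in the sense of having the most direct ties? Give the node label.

Degrees — O:1, P:1, Q:1, R:2, S:3, T:3, U:2, V:4, W:2, X:2, Y:3.
The maximum is 4, attained only by V.

V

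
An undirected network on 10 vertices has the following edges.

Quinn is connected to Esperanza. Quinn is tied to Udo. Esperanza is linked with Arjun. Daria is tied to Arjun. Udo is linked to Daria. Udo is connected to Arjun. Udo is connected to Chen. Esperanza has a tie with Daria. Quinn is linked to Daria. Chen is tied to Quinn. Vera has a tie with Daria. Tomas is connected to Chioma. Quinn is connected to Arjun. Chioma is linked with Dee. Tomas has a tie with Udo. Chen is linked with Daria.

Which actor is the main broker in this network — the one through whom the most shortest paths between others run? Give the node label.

Unnormalized betweenness of each node: Arjun:4/3, Chen:0, Chioma:8, Daria:61/6, Dee:0, Esperanza:0, Quinn:13/6, Tomas:14, Udo:55/3, Vera:0.
Udo has the largest value, 55/3, making it the main broker — the node through which the most shortest paths run.

Udo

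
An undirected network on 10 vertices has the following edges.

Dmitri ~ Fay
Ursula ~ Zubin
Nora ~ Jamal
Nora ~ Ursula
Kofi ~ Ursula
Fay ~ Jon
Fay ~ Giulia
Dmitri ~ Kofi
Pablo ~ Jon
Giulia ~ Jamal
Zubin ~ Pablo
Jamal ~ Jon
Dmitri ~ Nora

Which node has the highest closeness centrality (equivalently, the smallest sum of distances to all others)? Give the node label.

Nora

Farness (sum of distances to all others) for each node — Dmitri:17, Fay:17, Giulia:21, Jamal:17, Jon:17, Kofi:20, Nora:16, Pablo:20, Ursula:18, Zubin:21.
The smallest farness is 16, for Nora, so Nora has the highest closeness.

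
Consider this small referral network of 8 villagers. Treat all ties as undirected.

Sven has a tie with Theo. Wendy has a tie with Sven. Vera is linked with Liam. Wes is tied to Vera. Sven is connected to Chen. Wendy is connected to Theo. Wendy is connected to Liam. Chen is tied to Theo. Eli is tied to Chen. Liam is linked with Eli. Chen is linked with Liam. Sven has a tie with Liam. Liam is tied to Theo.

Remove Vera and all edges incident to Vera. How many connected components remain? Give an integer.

Without Vera, the remaining ties split the others into: {Chen, Eli, Liam, Sven, Theo, Wendy}; {Wes}.
That's 2 separate components.

2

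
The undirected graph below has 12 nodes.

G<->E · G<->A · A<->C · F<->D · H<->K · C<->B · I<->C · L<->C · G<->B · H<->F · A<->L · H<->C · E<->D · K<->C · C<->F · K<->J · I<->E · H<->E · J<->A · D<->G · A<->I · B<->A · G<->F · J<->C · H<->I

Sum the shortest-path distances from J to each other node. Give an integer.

21

Distances from J: A:1, B:2, C:1, D:3, E:3, F:2, G:2, H:2, I:2, K:1, L:2.
Sum = 1 + 2 + 1 + 3 + 3 + 2 + 2 + 2 + 2 + 1 + 2 = 21.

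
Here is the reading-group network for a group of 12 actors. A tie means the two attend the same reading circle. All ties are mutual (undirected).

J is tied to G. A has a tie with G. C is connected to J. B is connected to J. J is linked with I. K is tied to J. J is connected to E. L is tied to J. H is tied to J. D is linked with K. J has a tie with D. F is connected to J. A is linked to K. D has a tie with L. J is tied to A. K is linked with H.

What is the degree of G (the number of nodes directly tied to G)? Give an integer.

2

G is directly tied to A and J. That is 2 neighbors, so the degree of G is 2.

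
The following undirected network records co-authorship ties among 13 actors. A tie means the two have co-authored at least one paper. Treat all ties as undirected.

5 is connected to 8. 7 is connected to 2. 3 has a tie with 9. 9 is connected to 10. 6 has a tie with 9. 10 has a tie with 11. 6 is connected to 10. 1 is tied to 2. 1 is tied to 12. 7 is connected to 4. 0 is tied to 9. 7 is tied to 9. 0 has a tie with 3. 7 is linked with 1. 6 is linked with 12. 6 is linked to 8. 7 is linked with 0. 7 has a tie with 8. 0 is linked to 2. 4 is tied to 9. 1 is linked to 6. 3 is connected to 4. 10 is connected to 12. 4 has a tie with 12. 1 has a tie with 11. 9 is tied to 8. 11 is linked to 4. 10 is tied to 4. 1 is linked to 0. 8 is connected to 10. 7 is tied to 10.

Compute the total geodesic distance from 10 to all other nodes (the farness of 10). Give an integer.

Distances from 10: 0:2, 1:2, 2:2, 3:2, 4:1, 5:2, 6:1, 7:1, 8:1, 9:1, 11:1, 12:1.
Sum = 2 + 2 + 2 + 2 + 1 + 2 + 1 + 1 + 1 + 1 + 1 + 1 = 17.

17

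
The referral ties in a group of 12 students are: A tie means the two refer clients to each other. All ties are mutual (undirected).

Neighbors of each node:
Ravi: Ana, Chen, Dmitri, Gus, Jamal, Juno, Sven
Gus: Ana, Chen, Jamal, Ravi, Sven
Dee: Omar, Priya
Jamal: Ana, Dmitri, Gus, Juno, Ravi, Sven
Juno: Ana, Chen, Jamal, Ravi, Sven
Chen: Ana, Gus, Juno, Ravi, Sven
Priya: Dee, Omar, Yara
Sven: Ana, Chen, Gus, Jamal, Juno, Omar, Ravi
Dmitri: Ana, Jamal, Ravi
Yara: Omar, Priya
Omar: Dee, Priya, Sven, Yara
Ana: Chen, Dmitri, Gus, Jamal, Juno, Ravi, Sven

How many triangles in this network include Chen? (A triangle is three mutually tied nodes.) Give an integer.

9

Chen's neighbors: Ana, Gus, Juno, Ravi, and Sven.
Neighbor pairs that are themselves tied: Chen–Ana–Gus; Chen–Ana–Juno; Chen–Ana–Ravi; Chen–Ana–Sven; Chen–Gus–Ravi; Chen–Gus–Sven; Chen–Juno–Ravi; Chen–Juno–Sven; Chen–Ravi–Sven. Each forms one triangle with Chen, for 9 in total.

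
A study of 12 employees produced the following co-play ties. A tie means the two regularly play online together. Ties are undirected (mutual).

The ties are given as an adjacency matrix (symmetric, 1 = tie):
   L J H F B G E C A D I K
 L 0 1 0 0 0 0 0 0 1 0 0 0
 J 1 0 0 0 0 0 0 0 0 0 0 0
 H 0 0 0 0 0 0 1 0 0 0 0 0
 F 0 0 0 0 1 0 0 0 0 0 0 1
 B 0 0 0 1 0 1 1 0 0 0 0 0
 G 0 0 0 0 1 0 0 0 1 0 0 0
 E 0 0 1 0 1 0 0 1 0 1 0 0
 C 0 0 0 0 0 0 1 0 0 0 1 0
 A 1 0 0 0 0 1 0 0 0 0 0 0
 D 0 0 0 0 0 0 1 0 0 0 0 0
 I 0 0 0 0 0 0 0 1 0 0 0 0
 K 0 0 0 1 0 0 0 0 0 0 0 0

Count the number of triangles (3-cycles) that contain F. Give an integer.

0

F's neighbors are B and K, but none of them are tied to each other, so no triangle contains F.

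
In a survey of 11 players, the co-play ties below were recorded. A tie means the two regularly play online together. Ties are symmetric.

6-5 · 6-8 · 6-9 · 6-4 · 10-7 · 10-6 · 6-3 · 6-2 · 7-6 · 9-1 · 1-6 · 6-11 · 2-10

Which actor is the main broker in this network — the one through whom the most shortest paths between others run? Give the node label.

Unnormalized betweenness of each node: 1:0, 2:0, 3:0, 4:0, 5:0, 6:83/2, 7:0, 8:0, 9:0, 10:1/2, 11:0.
6 has the largest value, 83/2, making it the main broker — the node through which the most shortest paths run.

6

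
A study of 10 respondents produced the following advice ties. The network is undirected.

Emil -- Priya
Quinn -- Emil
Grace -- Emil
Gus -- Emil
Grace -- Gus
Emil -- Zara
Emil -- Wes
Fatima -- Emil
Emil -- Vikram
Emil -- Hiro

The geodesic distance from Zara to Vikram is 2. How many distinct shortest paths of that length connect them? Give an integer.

1

The shortest distance is 2, and the only length-2 path is Zara–Emil–Vikram. So there is exactly 1 shortest path.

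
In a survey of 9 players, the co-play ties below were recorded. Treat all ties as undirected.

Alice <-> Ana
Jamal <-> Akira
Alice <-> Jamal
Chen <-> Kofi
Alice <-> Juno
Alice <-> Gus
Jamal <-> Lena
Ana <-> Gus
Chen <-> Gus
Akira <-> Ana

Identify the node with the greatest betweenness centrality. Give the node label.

Unnormalized betweenness of each node: Akira:1, Alice:14, Ana:4, Chen:7, Gus:12, Jamal:8, Juno:0, Kofi:0, Lena:0.
Alice has the largest value, 14, making it the main broker — the node through which the most shortest paths run.

Alice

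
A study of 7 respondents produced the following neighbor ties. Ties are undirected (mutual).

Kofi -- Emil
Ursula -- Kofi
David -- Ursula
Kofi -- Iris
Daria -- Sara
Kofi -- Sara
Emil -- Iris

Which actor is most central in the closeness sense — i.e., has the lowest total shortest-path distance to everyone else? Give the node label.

Farness (sum of distances to all others) for each node — Daria:16, David:16, Emil:12, Iris:12, Kofi:8, Sara:11, Ursula:11.
The smallest farness is 8, for Kofi, so Kofi has the highest closeness.

Kofi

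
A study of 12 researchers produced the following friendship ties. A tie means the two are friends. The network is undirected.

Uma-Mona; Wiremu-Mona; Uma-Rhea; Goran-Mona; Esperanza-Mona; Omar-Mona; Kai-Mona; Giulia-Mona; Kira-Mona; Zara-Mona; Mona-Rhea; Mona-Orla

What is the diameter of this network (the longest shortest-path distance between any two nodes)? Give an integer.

2

Eccentricity of each node (its greatest distance to any other): Esperanza:2, Giulia:2, Goran:2, Kai:2, Kira:2, Mona:1, Omar:2, Orla:2, Rhea:2, Uma:2, Wiremu:2, Zara:2.
The maximum eccentricity is 2, realized for instance by the pair Wiremu–Omar via Wiremu – Mona – Omar. So the diameter is 2.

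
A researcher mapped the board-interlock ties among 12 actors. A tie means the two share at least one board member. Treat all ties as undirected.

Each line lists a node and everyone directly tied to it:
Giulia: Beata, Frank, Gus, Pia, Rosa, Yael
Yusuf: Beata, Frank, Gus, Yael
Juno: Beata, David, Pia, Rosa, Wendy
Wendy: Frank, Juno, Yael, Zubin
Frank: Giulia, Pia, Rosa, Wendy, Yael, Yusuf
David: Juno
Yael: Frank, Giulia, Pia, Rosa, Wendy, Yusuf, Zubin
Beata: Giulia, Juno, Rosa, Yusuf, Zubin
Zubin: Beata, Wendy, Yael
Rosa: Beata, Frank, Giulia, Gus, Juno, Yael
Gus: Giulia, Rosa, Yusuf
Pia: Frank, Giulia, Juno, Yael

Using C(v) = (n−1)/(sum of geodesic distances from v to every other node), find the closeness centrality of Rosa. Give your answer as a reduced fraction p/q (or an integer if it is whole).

11/16

Distances from Rosa: Beata:1, David:2, Frank:1, Giulia:1, Gus:1, Juno:1, Pia:2, Wendy:2, Yael:1, Yusuf:2, Zubin:2. Sum = 16.
n = 12, so closeness = 11/16.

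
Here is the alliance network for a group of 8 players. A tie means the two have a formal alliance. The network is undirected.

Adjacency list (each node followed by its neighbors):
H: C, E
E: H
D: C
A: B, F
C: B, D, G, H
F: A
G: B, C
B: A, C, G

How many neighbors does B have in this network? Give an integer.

B is directly tied to A, C, and G. That is 3 neighbors, so the degree of B is 3.

3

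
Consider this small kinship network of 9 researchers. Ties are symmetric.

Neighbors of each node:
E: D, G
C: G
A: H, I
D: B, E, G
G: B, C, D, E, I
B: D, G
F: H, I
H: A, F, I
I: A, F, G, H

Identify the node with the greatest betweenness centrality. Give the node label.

G

Unnormalized betweenness of each node: A:0, B:0, C:0, D:1/2, E:0, F:0, G:39/2, H:1/2, I:31/2.
G has the largest value, 39/2, making it the main broker — the node through which the most shortest paths run.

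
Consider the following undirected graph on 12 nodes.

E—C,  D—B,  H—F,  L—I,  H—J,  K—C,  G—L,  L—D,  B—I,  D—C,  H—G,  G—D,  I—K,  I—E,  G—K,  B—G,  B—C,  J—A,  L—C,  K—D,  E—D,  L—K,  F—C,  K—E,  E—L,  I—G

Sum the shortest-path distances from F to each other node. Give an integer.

Distances from F: A:3, B:2, C:1, D:2, E:2, G:2, H:1, I:3, J:2, K:2, L:2.
Sum = 3 + 2 + 1 + 2 + 2 + 2 + 1 + 3 + 2 + 2 + 2 = 22.

22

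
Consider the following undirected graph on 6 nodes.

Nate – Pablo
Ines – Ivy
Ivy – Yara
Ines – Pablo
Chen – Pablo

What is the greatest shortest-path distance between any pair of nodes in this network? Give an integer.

Eccentricity of each node (its greatest distance to any other): Chen:4, Ines:2, Ivy:3, Nate:4, Pablo:3, Yara:4.
The maximum eccentricity is 4, realized for instance by the pair Chen–Yara via Chen – Pablo – Ines – Ivy – Yara. So the diameter is 4.

4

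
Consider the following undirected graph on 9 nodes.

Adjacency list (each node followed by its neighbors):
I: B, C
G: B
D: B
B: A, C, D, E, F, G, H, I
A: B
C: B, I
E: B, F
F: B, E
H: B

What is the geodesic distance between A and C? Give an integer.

One shortest route is A – B – C, which uses 2 edges, and A and C are not directly tied, so nothing shorter exists. So d(A,C) = 2.

2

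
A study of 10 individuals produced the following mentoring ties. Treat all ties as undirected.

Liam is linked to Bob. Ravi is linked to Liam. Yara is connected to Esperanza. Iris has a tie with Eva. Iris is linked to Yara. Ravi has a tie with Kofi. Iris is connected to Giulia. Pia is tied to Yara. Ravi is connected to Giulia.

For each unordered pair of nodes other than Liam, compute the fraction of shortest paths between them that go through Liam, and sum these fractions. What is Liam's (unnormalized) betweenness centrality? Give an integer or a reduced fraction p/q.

8

Pairs whose geodesics pass through Liam — Iris–Bob: 1; Pia–Bob: 1; Esperanza–Bob: 1; Bob–Eva: 1; Bob–Ravi: 1; Bob–Giulia: 1; Bob–Yara: 1; Bob–Kofi: 1.
All other pairs contribute 0.
Summing the contributions gives betweenness(Liam) = 8.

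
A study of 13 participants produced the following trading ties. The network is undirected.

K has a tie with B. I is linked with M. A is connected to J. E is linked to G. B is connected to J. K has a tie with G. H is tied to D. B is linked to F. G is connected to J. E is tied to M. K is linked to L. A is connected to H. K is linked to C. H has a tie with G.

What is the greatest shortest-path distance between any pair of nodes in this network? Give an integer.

6

Eccentricity of each node (its greatest distance to any other): A:5, B:5, C:5, D:5, E:4, F:6, G:3, H:4, I:6, J:4, K:4, L:5, M:5.
The maximum eccentricity is 6, realized for instance by the pair I–F via I – M – E – G – K – B – F. So the diameter is 6.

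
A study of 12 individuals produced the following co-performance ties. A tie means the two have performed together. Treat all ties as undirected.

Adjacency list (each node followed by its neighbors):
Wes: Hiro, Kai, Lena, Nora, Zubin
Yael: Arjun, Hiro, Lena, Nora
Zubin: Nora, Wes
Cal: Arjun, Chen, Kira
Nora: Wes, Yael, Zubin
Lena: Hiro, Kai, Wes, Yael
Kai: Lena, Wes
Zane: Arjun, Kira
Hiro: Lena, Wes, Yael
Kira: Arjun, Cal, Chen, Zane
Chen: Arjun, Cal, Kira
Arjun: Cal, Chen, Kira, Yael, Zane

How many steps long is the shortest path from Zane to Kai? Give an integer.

4

One shortest route is Zane – Arjun – Yael – Lena – Kai, which uses 4 edges, and at distance 3 from Zane we only reach {Hiro, Lena, Nora}, which does not include Kai. So d(Zane,Kai) = 4.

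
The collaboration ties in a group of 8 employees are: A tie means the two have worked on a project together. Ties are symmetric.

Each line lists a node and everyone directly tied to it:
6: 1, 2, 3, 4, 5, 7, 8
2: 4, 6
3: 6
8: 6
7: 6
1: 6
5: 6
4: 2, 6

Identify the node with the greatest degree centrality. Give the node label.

Degrees — 1:1, 2:2, 3:1, 4:2, 5:1, 6:7, 7:1, 8:1.
The maximum is 7, attained only by 6.

6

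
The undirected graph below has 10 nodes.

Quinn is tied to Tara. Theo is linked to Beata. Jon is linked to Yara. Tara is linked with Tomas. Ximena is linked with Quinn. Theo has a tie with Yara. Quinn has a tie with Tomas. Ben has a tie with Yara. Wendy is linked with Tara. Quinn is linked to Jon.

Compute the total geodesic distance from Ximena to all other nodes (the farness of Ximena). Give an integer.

Distances from Ximena: Beata:5, Ben:4, Jon:2, Quinn:1, Tara:2, Theo:4, Tomas:2, Wendy:3, Yara:3.
Sum = 5 + 4 + 2 + 1 + 2 + 4 + 2 + 3 + 3 = 26.

26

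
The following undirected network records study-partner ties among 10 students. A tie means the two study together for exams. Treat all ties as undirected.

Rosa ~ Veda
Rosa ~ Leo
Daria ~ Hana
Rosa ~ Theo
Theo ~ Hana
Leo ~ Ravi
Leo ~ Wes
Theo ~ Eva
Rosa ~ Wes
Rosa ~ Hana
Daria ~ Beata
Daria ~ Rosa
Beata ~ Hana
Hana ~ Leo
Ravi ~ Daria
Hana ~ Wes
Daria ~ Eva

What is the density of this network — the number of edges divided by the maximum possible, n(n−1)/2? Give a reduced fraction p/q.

17/45

There are 17 edges and 10 nodes, so the maximum possible is C(10,2) = 45.
Density = 17/45.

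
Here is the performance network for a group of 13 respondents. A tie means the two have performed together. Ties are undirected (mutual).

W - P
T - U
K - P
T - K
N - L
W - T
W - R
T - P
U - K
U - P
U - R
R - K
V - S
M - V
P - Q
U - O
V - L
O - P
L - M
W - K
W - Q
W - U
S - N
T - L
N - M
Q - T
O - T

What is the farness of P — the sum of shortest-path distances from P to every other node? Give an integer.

23

Distances from P: K:1, L:2, M:3, N:3, O:1, Q:1, R:2, S:4, T:1, U:1, V:3, W:1.
Sum = 1 + 2 + 3 + 3 + 1 + 1 + 2 + 4 + 1 + 1 + 3 + 1 = 23.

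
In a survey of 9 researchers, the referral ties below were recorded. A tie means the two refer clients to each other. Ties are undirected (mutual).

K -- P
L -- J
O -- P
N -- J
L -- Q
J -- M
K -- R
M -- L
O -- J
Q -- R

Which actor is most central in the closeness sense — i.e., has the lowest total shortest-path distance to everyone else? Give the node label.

Farness (sum of distances to all others) for each node — J:14, K:20, L:15, M:18, N:21, O:16, P:18, Q:17, R:19.
The smallest farness is 14, for J, so J has the highest closeness.

J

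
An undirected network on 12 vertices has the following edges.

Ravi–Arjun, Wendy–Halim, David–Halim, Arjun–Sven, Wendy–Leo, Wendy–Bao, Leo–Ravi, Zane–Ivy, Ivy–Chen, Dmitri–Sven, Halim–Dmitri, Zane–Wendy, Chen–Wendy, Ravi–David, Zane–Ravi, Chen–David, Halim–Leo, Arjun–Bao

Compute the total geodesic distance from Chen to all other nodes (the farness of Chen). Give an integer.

Distances from Chen: Arjun:3, Bao:2, David:1, Dmitri:3, Halim:2, Ivy:1, Leo:2, Ravi:2, Sven:4, Wendy:1, Zane:2.
Sum = 3 + 2 + 1 + 3 + 2 + 1 + 2 + 2 + 4 + 1 + 2 = 23.

23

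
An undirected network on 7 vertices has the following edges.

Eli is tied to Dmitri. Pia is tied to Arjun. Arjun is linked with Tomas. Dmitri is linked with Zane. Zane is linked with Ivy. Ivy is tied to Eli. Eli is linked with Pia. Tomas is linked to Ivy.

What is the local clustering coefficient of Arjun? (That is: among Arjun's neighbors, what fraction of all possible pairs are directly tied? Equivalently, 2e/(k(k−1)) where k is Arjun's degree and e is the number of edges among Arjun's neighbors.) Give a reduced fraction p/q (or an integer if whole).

Arjun's neighbors: Pia and Tomas (k = 2).
Possible neighbor pairs: C(2,2) = 1. Edges among them: none → e = 0.
Clustering(Arjun) = 0/1.

0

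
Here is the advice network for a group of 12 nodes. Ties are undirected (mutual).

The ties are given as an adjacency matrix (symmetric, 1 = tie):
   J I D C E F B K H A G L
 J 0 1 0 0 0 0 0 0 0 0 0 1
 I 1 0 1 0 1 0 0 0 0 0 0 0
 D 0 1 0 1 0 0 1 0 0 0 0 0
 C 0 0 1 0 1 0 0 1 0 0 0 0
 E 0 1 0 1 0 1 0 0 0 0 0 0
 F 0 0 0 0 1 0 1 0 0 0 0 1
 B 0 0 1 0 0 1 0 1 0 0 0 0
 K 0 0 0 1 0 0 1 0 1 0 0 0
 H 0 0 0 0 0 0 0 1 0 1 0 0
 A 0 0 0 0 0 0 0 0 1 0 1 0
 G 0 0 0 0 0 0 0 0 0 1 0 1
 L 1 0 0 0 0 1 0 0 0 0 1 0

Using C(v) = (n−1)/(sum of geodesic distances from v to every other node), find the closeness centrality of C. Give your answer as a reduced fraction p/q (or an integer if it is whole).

11/24

Distances from C: A:3, B:2, D:1, E:1, F:2, G:4, H:2, I:2, J:3, K:1, L:3. Sum = 24.
n = 12, so closeness = 11/24.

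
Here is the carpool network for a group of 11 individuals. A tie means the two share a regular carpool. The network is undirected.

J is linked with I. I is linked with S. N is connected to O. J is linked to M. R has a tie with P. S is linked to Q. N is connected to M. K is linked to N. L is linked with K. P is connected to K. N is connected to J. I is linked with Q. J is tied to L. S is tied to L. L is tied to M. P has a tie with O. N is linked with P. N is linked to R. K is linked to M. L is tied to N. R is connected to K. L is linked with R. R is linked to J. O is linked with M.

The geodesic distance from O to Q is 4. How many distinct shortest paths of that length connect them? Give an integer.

4

The shortest distance is 4. The length-4 paths are: O–N–L–S–Q; O–M–L–S–Q; O–N–J–I–Q; O–M–J–I–Q.
That gives 4 distinct shortest paths.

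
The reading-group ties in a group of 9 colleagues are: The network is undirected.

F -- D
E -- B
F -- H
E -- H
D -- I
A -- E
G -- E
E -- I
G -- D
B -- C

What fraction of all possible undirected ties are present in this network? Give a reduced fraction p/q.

There are 10 edges and 9 nodes, so the maximum possible is C(9,2) = 36.
Density = 10/36 = 5/18.

5/18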